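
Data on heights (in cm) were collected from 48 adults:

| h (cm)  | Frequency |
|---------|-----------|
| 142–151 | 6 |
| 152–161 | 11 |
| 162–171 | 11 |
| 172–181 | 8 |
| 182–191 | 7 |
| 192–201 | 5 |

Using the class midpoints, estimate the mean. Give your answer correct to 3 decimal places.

169.417

Midpoints: 146.5, 156.5, 166.5, 176.5, 186.5, 196.5
Σfm = 6×146.5 + 11×156.5 + 11×166.5 + 8×176.5 + 7×186.5 + 5×196.5 = 8132
n = Σf = 48
Mean = 8132 / 48 = 169.4167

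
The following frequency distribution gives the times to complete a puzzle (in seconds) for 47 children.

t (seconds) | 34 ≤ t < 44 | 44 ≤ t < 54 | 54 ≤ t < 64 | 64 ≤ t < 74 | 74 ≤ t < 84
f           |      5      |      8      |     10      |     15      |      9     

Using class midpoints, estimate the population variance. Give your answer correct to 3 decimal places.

Midpoints: 39, 49, 59, 69, 79
n = 47, Σfm = 2923, mean = 62.1915
Σfm² = 189207
Σf(m − x̄)² = Σfm² − (Σfm)²/n = 189207 − 2923²/47 = 7421.2766
Population variance = 7421.2766 / 47 = 157.8995

157.900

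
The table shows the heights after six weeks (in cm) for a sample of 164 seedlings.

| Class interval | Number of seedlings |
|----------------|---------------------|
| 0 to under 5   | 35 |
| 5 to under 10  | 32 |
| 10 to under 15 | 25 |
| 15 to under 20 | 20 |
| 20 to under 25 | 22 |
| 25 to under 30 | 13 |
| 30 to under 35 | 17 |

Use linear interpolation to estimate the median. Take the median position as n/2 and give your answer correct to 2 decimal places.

13.00

Cumulative frequencies: 35, 67, 92, 112, 134, 147, 164
n = 164; position = n/2 = 82.
This falls in the class 10 to under 15: L = 10, F = 67, f = 25, h = 5.
Median ≈ 10 + ((82 − 67) / 25) × 5 = 13.0000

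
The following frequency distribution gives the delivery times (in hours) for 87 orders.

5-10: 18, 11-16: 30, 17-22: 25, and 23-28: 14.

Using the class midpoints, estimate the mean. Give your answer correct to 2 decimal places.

Midpoints: 7.5, 13.5, 19.5, 25.5
Σfm = 18×7.5 + 30×13.5 + 25×19.5 + 14×25.5 = 1384.5
n = Σf = 87
Mean = 1384.5 / 87 = 15.9138

15.91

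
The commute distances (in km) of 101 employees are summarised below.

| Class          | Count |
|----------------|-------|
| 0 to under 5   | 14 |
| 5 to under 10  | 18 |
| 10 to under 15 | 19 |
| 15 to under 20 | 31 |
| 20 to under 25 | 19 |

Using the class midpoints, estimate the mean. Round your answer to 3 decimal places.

13.639

Midpoints: 2.5, 7.5, 12.5, 17.5, 22.5
Σfm = 14×2.5 + 18×7.5 + 19×12.5 + 31×17.5 + 19×22.5 = 1377.5
n = Σf = 101
Mean = 1377.5 / 101 = 13.6386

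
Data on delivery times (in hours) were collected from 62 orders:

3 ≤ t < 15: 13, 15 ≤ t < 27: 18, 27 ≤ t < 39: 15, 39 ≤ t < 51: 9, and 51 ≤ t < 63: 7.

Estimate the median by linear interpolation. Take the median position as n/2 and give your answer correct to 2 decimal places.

Cumulative frequencies: 13, 31, 46, 55, 62
n = 62; position = n/2 = 31.
This falls in the class 15 ≤ t < 27: L = 15, F = 13, f = 18, h = 12.
Median ≈ 15 + ((31 − 13) / 18) × 12 = 27.0000

27.00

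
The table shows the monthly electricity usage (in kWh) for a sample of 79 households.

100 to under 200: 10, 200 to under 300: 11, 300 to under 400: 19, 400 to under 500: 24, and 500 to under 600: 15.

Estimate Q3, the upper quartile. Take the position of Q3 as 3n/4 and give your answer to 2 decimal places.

480.21

Cumulative frequencies: 10, 21, 40, 64, 79
n = 79; position = 3n/4 = 59.25.
This falls in the class 400 to under 500: L = 400, F = 40, f = 24, h = 100.
Upper quartile ≈ 400 + ((59.25 − 40) / 24) × 100 = 480.2083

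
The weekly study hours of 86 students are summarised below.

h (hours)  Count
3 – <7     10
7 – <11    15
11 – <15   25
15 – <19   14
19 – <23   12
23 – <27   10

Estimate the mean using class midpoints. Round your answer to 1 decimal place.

14.5

Midpoints: 5, 9, 13, 17, 21, 25
Σfm = 10×5 + 15×9 + 25×13 + 14×17 + 12×21 + 10×25 = 1250
n = Σf = 86
Mean = 1250 / 86 = 14.5349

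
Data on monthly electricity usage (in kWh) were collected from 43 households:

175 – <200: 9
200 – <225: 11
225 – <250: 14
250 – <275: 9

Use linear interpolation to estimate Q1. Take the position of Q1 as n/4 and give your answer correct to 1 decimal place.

204.0

Cumulative frequencies: 9, 20, 34, 43
n = 43; position = n/4 = 10.75.
This falls in the class 200 – <225: L = 200, F = 9, f = 11, h = 25.
Lower quartile ≈ 200 + ((10.75 − 9) / 11) × 25 = 203.9773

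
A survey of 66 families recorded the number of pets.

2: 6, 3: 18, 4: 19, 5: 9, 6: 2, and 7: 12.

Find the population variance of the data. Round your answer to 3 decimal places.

Values: 2, 3, 4, 5, 6, 7
n = 66, Σfx = 283, mean = 4.2879
Σfx² = 1375
Σf(x − x̄)² = Σfx² − (Σfx)²/n = 1375 − 283²/66 = 161.5303
Population variance = 161.5303 / 66 = 2.4474

2.447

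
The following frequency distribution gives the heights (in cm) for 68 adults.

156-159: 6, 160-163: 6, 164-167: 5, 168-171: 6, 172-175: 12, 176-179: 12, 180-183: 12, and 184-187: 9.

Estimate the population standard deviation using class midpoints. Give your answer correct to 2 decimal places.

8.63

Midpoints: 157.5, 161.5, 165.5, 169.5, 173.5, 177.5, 181.5, 185.5
n = 68, Σfm = 11818, mean = 173.7941
Σfm² = 2058965
Σf(m − x̄)² = Σfm² − (Σfm)²/n = 2058965 − 11818²/68 = 5066.1176
Population variance = 5066.1176 / 68 = 74.5017
Standard deviation = √74.5017 = 8.6314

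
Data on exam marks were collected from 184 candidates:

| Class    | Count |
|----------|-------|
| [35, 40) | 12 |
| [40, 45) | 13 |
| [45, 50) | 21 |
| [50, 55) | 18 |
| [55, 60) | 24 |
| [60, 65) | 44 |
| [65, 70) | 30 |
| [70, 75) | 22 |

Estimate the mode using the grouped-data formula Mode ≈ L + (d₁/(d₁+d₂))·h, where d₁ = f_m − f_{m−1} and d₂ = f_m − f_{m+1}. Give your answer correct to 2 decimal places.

62.94

Modal class: [60, 65) (highest frequency 44).
d₁ = 44 − 24 = 20, d₂ = 44 − 30 = 14
Mode ≈ 60 + (20/(20+14)) × 5 = 60 + 2.9412 = 62.9412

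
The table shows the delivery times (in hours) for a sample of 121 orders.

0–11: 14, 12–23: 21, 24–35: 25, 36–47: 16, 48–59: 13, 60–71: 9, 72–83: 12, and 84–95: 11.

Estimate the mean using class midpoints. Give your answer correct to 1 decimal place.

41.7

Midpoints: 5.5, 17.5, 29.5, 41.5, 53.5, 65.5, 77.5, 89.5
Σfm = 14×5.5 + 21×17.5 + 25×29.5 + 16×41.5 + 13×53.5 + 9×65.5 + 12×77.5 + 11×89.5 = 5045.5
n = Σf = 121
Mean = 5045.5 / 121 = 41.6983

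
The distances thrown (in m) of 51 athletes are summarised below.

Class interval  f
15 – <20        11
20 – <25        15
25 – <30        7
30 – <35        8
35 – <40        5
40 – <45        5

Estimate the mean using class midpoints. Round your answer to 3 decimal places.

27.108

Midpoints: 17.5, 22.5, 27.5, 32.5, 37.5, 42.5
Σfm = 11×17.5 + 15×22.5 + 7×27.5 + 8×32.5 + 5×37.5 + 5×42.5 = 1382.5
n = Σf = 51
Mean = 1382.5 / 51 = 27.1078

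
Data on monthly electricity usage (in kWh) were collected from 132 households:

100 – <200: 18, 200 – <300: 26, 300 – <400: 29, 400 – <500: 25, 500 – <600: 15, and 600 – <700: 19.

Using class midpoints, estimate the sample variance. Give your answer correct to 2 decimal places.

25577.15

Midpoints: 150, 250, 350, 450, 550, 650
n = 132, Σfm = 51200, mean = 387.8788
Σfm² = 23210000
Σf(m − x̄)² = Σfm² − (Σfm)²/n = 23210000 − 51200²/132 = 3350606.0606
Sample variance = 3350606.0606 / 131 = 25577.1455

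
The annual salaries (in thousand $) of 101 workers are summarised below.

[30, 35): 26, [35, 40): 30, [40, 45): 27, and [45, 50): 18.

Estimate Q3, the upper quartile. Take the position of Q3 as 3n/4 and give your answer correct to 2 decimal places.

Cumulative frequencies: 26, 56, 83, 101
n = 101; position = 3n/4 = 75.75.
This falls in the class [40, 45): L = 40, F = 56, f = 27, h = 5.
Upper quartile ≈ 40 + ((75.75 − 56) / 27) × 5 = 43.6574

43.66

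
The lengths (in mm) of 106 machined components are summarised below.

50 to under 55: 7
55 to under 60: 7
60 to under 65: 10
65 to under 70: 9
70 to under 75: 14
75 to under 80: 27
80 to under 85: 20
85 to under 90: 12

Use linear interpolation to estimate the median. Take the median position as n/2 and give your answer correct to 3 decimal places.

Cumulative frequencies: 7, 14, 24, 33, 47, 74, 94, 106
n = 106; position = n/2 = 53.
This falls in the class 75 to under 80: L = 75, F = 47, f = 27, h = 5.
Median ≈ 75 + ((53 − 47) / 27) × 5 = 76.1111

76.111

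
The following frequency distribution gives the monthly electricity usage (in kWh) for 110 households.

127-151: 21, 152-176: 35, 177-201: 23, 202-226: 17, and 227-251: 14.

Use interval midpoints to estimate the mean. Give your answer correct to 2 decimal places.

Midpoints: 139, 164, 189, 214, 239
Σfm = 21×139 + 35×164 + 23×189 + 17×214 + 14×239 = 19990
n = Σf = 110
Mean = 19990 / 110 = 181.7273

181.73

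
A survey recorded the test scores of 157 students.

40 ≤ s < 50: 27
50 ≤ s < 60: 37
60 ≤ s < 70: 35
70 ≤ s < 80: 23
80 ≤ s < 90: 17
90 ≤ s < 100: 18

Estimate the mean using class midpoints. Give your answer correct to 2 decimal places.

66.27

Midpoints: 45, 55, 65, 75, 85, 95
Σfm = 27×45 + 37×55 + 35×65 + 23×75 + 17×85 + 18×95 = 10405
n = Σf = 157
Mean = 10405 / 157 = 66.2739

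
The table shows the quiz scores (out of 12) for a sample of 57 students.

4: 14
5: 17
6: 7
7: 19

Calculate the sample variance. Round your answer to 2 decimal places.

1.43

Values: 4, 5, 6, 7
n = 57, Σfx = 316, mean = 5.5439
Σfx² = 1832
Σf(x − x̄)² = Σfx² − (Σfx)²/n = 1832 − 316²/57 = 80.1404
Sample variance = 80.1404 / 56 = 1.4311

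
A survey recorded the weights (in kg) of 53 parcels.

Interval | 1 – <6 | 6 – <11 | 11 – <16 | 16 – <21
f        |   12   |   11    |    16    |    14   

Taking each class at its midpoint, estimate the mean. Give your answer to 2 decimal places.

11.52

Midpoints: 3.5, 8.5, 13.5, 18.5
Σfm = 12×3.5 + 11×8.5 + 16×13.5 + 14×18.5 = 610.5
n = Σf = 53
Mean = 610.5 / 53 = 11.5189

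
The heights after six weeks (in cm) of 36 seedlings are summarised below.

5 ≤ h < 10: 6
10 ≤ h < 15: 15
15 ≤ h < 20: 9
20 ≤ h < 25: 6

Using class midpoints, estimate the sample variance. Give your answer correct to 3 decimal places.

23.393

Midpoints: 7.5, 12.5, 17.5, 22.5
n = 36, Σfm = 525, mean = 14.5833
Σfm² = 8475
Σf(m − x̄)² = Σfm² − (Σfm)²/n = 8475 − 525²/36 = 818.7500
Sample variance = 818.7500 / 35 = 23.3929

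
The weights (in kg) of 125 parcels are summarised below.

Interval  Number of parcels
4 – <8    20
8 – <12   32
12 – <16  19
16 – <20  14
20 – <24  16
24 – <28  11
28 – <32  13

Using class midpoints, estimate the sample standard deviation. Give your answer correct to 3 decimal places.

Midpoints: 6, 10, 14, 18, 22, 26, 30
n = 125, Σfm = 1986, mean = 15.8880
Σfm² = 39060
Σf(m − x̄)² = Σfm² − (Σfm)²/n = 39060 − 1986²/125 = 7506.4320
Sample variance = 7506.4320 / 124 = 60.5357
Standard deviation = √60.5357 = 7.7805

7.780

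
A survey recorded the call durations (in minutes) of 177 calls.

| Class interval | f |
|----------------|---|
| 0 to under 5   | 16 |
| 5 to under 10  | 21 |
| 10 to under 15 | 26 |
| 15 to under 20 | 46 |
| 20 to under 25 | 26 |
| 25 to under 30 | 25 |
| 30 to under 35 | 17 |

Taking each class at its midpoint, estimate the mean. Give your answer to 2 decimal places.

Midpoints: 2.5, 7.5, 12.5, 17.5, 22.5, 27.5, 32.5
Σfm = 16×2.5 + 21×7.5 + 26×12.5 + 46×17.5 + 26×22.5 + 25×27.5 + 17×32.5 = 3152.5
n = Σf = 177
Mean = 3152.5 / 177 = 17.8107

17.81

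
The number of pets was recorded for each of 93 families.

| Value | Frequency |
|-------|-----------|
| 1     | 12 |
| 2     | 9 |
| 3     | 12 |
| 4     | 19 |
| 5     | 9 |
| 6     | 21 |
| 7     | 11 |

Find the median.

Cumulative frequencies: 12, 21, 33, 52, 61, 82, 93
n = 93, so the median is the value in position (n+1)/2 = 47.
Position 47 falls at value 4.

4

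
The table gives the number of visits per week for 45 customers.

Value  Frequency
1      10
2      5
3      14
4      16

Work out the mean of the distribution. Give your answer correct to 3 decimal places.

2.800

Values: 1, 2, 3, 4
Σfx = 10×1 + 5×2 + 14×3 + 16×4 = 126
n = Σf = 45
Mean = 126 / 45 = 2.8000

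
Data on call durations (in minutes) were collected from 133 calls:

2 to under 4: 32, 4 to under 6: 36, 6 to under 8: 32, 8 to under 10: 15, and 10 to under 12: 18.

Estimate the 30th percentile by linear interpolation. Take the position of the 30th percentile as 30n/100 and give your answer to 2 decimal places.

4.44

Cumulative frequencies: 32, 68, 100, 115, 133
n = 133; position = 30n/100 = 39.9.
This falls in the class 4 to under 6: L = 4, F = 32, f = 36, h = 2.
30th percentile ≈ 4 + ((39.9 − 32) / 36) × 2 = 4.4389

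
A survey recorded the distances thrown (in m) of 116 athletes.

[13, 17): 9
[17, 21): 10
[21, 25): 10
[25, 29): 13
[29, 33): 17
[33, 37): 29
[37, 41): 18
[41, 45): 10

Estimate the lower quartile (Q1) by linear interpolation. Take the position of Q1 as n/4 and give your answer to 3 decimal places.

25.000

Cumulative frequencies: 9, 19, 29, 42, 59, 88, 106, 116
n = 116; position = n/4 = 29.
This falls in the class [21, 25): L = 21, F = 19, f = 10, h = 4.
Lower quartile ≈ 21 + ((29 − 19) / 10) × 4 = 25.0000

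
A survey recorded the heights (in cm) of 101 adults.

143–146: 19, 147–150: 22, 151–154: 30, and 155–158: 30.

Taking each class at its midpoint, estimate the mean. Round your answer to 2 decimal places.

Midpoints: 144.5, 148.5, 152.5, 156.5
Σfm = 19×144.5 + 22×148.5 + 30×152.5 + 30×156.5 = 15282.5
n = Σf = 101
Mean = 15282.5 / 101 = 151.3119

151.31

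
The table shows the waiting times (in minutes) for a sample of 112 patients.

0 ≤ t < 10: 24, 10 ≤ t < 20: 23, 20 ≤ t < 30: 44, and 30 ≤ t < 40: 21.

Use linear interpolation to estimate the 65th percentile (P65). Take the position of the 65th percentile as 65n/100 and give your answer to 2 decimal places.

25.86

Cumulative frequencies: 24, 47, 91, 112
n = 112; position = 65n/100 = 72.8.
This falls in the class 20 ≤ t < 30: L = 20, F = 47, f = 44, h = 10.
65th percentile ≈ 20 + ((72.8 − 47) / 44) × 10 = 25.8636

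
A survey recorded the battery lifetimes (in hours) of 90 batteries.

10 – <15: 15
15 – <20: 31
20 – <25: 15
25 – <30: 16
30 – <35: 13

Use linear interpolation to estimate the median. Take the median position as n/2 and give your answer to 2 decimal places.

Cumulative frequencies: 15, 46, 61, 77, 90
n = 90; position = n/2 = 45.
This falls in the class 15 – <20: L = 15, F = 15, f = 31, h = 5.
Median ≈ 15 + ((45 − 15) / 31) × 5 = 19.8387

19.84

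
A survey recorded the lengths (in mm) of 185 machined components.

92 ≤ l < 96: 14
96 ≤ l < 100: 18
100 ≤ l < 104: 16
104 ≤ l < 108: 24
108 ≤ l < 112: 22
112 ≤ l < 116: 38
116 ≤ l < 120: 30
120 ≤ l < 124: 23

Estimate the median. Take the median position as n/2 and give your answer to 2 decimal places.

Cumulative frequencies: 14, 32, 48, 72, 94, 132, 162, 185
n = 185; position = n/2 = 92.5.
This falls in the class 108 ≤ l < 112: L = 108, F = 72, f = 22, h = 4.
Median ≈ 108 + ((92.5 − 72) / 22) × 4 = 111.7273

111.73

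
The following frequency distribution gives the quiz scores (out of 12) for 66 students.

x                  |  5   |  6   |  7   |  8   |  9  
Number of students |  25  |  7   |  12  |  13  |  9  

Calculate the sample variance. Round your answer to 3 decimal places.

2.242

Values: 5, 6, 7, 8, 9
n = 66, Σfx = 436, mean = 6.6061
Σfx² = 3026
Σf(x − x̄)² = Σfx² − (Σfx)²/n = 3026 − 436²/66 = 145.7576
Sample variance = 145.7576 / 65 = 2.2424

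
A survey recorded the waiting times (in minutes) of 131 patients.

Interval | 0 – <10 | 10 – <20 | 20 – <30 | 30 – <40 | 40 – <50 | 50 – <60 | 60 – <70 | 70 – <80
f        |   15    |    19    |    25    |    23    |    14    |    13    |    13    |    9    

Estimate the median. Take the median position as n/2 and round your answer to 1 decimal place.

Cumulative frequencies: 15, 34, 59, 82, 96, 109, 122, 131
n = 131; position = n/2 = 65.5.
This falls in the class 30 – <40: L = 30, F = 59, f = 23, h = 10.
Median ≈ 30 + ((65.5 − 59) / 23) × 10 = 32.8261

32.8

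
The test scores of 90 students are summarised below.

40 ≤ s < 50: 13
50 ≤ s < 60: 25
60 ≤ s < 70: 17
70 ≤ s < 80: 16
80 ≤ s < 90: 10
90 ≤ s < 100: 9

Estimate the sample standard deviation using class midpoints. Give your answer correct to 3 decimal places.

15.448

Midpoints: 45, 55, 65, 75, 85, 95
n = 90, Σfm = 5970, mean = 66.3333
Σfm² = 417250
Σf(m − x̄)² = Σfm² − (Σfm)²/n = 417250 − 5970²/90 = 21240.0000
Sample variance = 21240.0000 / 89 = 238.6517
Standard deviation = √238.6517 = 15.4484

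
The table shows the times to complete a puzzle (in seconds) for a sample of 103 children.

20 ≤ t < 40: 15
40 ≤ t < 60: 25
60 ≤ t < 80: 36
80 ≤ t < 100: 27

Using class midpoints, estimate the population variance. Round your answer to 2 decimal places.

Midpoints: 30, 50, 70, 90
n = 103, Σfm = 6650, mean = 64.5631
Σfm² = 471100
Σf(m − x̄)² = Σfm² − (Σfm)²/n = 471100 − 6650²/103 = 41755.3398
Population variance = 41755.3398 / 103 = 405.3916

405.39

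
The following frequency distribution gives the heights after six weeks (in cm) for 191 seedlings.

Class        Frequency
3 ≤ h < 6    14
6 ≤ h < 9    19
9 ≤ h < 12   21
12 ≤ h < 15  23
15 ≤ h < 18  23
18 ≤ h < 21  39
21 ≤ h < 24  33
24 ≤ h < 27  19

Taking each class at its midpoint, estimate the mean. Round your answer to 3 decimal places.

16.249

Midpoints: 4.5, 7.5, 10.5, 13.5, 16.5, 19.5, 22.5, 25.5
Σfm = 14×4.5 + 19×7.5 + 21×10.5 + 23×13.5 + 23×16.5 + 39×19.5 + 33×22.5 + 19×25.5 = 3103.5
n = Σf = 191
Mean = 3103.5 / 191 = 16.2487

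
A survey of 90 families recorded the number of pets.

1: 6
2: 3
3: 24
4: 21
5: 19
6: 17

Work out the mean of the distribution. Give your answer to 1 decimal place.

Values: 1, 2, 3, 4, 5, 6
Σfx = 6×1 + 3×2 + 24×3 + 21×4 + 19×5 + 17×6 = 365
n = Σf = 90
Mean = 365 / 90 = 4.0556

4.1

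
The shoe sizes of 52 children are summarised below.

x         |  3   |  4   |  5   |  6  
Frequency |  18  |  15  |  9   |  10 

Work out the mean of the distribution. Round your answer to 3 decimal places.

Values: 3, 4, 5, 6
Σfx = 18×3 + 15×4 + 9×5 + 10×6 = 219
n = Σf = 52
Mean = 219 / 52 = 4.2115

4.212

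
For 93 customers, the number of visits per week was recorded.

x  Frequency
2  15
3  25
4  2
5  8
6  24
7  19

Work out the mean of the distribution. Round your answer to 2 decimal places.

Values: 2, 3, 4, 5, 6, 7
Σfx = 15×2 + 25×3 + 2×4 + 8×5 + 24×6 + 19×7 = 430
n = Σf = 93
Mean = 430 / 93 = 4.6237

4.62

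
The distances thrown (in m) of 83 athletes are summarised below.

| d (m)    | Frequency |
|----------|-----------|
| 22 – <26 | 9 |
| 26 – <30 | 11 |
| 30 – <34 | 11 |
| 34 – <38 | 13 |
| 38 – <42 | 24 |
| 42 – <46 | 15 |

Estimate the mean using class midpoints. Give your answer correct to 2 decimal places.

35.71

Midpoints: 24, 28, 32, 36, 40, 44
Σfm = 9×24 + 11×28 + 11×32 + 13×36 + 24×40 + 15×44 = 2964
n = Σf = 83
Mean = 2964 / 83 = 35.7108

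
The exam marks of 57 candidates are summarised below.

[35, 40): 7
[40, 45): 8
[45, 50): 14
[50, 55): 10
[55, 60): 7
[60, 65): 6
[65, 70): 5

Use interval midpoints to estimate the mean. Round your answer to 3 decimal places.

Midpoints: 37.5, 42.5, 47.5, 52.5, 57.5, 62.5, 67.5
Σfm = 7×37.5 + 8×42.5 + 14×47.5 + 10×52.5 + 7×57.5 + 6×62.5 + 5×67.5 = 2907.5
n = Σf = 57
Mean = 2907.5 / 57 = 51.0088

51.009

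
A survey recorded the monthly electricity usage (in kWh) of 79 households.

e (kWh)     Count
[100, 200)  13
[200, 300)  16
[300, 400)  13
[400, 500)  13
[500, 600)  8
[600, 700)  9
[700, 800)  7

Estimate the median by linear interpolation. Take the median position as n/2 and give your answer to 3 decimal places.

Cumulative frequencies: 13, 29, 42, 55, 63, 72, 79
n = 79; position = n/2 = 39.5.
This falls in the class [300, 400): L = 300, F = 29, f = 13, h = 100.
Median ≈ 300 + ((39.5 − 29) / 13) × 100 = 380.7692

380.769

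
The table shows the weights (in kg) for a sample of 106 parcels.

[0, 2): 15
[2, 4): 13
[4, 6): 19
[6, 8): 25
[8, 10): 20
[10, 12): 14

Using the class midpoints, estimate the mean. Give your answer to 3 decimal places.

6.208

Midpoints: 1, 3, 5, 7, 9, 11
Σfm = 15×1 + 13×3 + 19×5 + 25×7 + 20×9 + 14×11 = 658
n = Σf = 106
Mean = 658 / 106 = 6.2075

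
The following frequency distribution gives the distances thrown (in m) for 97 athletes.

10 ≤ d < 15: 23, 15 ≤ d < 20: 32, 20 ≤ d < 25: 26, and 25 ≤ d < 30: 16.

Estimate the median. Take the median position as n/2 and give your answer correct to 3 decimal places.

18.984

Cumulative frequencies: 23, 55, 81, 97
n = 97; position = n/2 = 48.5.
This falls in the class 15 ≤ d < 20: L = 15, F = 23, f = 32, h = 5.
Median ≈ 15 + ((48.5 − 23) / 32) × 5 = 18.9844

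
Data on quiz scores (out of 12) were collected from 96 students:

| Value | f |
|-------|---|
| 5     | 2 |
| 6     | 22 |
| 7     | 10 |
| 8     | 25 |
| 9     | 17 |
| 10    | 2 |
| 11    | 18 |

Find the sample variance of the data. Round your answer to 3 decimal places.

Values: 5, 6, 7, 8, 9, 10, 11
n = 96, Σfx = 783, mean = 8.1562
Σfx² = 6687
Σf(x − x̄)² = Σfx² − (Σfx)²/n = 6687 − 783²/96 = 300.6562
Sample variance = 300.6562 / 95 = 3.1648

3.165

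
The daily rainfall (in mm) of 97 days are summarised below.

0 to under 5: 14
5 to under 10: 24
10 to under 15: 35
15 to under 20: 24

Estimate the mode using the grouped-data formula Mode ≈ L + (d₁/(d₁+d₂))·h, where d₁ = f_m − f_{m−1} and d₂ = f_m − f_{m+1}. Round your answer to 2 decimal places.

Modal class: 10 to under 15 (highest frequency 35).
d₁ = 35 − 24 = 11, d₂ = 35 − 24 = 11
Mode ≈ 10 + (11/(11+11)) × 5 = 10 + 2.5000 = 12.5000

12.50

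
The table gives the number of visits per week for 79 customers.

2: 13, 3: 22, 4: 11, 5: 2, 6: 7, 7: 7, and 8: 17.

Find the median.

4

Cumulative frequencies: 13, 35, 46, 48, 55, 62, 79
n = 79, so the median is the value in position (n+1)/2 = 40.
Position 40 falls at value 4.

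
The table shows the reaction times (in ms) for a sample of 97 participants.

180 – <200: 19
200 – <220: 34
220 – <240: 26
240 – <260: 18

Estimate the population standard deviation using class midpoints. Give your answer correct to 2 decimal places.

20.10

Midpoints: 190, 210, 230, 250
n = 97, Σfm = 21230, mean = 218.8660
Σfm² = 4685700
Σf(m − x̄)² = Σfm² − (Σfm)²/n = 4685700 − 21230²/97 = 39175.2577
Population variance = 39175.2577 / 97 = 403.8686
Standard deviation = √403.8686 = 20.0965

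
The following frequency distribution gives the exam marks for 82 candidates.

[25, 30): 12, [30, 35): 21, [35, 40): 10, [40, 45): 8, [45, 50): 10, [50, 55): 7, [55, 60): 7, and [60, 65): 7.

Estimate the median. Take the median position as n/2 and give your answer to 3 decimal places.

39.000

Cumulative frequencies: 12, 33, 43, 51, 61, 68, 75, 82
n = 82; position = n/2 = 41.
This falls in the class [35, 40): L = 35, F = 33, f = 10, h = 5.
Median ≈ 35 + ((41 − 33) / 10) × 5 = 39.0000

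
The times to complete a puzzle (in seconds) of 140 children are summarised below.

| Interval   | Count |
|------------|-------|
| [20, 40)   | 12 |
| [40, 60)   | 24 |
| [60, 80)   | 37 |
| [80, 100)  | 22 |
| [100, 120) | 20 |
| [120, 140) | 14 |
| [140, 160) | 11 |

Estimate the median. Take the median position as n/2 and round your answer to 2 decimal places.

78.38

Cumulative frequencies: 12, 36, 73, 95, 115, 129, 140
n = 140; position = n/2 = 70.
This falls in the class [60, 80): L = 60, F = 36, f = 37, h = 20.
Median ≈ 60 + ((70 − 36) / 37) × 20 = 78.3784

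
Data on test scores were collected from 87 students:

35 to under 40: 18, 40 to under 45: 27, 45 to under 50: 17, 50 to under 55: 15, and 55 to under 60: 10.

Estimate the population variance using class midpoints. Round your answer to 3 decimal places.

41.663

Midpoints: 37.5, 42.5, 47.5, 52.5, 57.5
n = 87, Σfm = 3992.5, mean = 45.8908
Σfm² = 186843.75
Σf(m − x̄)² = Σfm² − (Σfm)²/n = 186843.75 − 3992.5²/87 = 3624.7126
Population variance = 3624.7126 / 87 = 41.6634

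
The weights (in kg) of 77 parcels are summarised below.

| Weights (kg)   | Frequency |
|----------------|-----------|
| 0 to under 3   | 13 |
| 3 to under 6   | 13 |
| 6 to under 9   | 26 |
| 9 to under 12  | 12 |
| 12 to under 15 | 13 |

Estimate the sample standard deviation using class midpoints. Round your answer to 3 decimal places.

3.908

Midpoints: 1.5, 4.5, 7.5, 10.5, 13.5
n = 77, Σfm = 574.5, mean = 7.4610
Σfm² = 5447.25
Σf(m − x̄)² = Σfm² − (Σfm)²/n = 5447.25 − 574.5²/77 = 1160.8831
Sample variance = 1160.8831 / 76 = 15.2748
Standard deviation = √15.2748 = 3.9083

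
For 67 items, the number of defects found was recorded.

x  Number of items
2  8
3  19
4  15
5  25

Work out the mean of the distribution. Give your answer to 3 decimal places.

3.851

Values: 2, 3, 4, 5
Σfx = 8×2 + 19×3 + 15×4 + 25×5 = 258
n = Σf = 67
Mean = 258 / 67 = 3.8507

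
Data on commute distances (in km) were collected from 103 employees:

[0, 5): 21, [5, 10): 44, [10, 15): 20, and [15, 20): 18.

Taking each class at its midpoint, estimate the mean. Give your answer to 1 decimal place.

Midpoints: 2.5, 7.5, 12.5, 17.5
Σfm = 21×2.5 + 44×7.5 + 20×12.5 + 18×17.5 = 947.5
n = Σf = 103
Mean = 947.5 / 103 = 9.1990

9.2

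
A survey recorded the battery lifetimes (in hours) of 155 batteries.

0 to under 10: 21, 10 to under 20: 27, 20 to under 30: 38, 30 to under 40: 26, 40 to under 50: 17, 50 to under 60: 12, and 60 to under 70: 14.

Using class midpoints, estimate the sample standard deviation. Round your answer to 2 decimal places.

Midpoints: 5, 15, 25, 35, 45, 55, 65
n = 155, Σfm = 4705, mean = 30.3548
Σfm² = 192075
Σf(m − x̄)² = Σfm² − (Σfm)²/n = 192075 − 4705²/155 = 49255.4839
Sample variance = 49255.4839 / 154 = 319.8408
Standard deviation = √319.8408 = 17.8841

17.88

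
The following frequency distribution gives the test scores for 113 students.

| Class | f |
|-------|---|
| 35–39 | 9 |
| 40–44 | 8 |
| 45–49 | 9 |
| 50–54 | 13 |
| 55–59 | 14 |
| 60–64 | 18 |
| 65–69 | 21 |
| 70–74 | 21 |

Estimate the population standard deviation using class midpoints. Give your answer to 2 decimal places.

Midpoints: 37, 42, 47, 52, 57, 62, 67, 72
n = 113, Σfm = 6601, mean = 58.4159
Σfm² = 399277
Σf(m − x̄)² = Σfm² − (Σfm)²/n = 399277 − 6601²/113 = 13673.4513
Population variance = 13673.4513 / 113 = 121.0040
Standard deviation = √121.0040 = 11.0002

11.00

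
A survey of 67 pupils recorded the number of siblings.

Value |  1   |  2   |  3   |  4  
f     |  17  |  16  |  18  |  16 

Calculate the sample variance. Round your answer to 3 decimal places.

1.254

Values: 1, 2, 3, 4
n = 67, Σfx = 167, mean = 2.4925
Σfx² = 499
Σf(x − x̄)² = Σfx² − (Σfx)²/n = 499 − 167²/67 = 82.7463
Sample variance = 82.7463 / 66 = 1.2537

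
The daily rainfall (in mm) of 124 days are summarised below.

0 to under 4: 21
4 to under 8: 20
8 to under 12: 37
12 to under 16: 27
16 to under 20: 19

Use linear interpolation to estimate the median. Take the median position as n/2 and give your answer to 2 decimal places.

10.27

Cumulative frequencies: 21, 41, 78, 105, 124
n = 124; position = n/2 = 62.
This falls in the class 8 to under 12: L = 8, F = 41, f = 37, h = 4.
Median ≈ 8 + ((62 − 41) / 37) × 4 = 10.2703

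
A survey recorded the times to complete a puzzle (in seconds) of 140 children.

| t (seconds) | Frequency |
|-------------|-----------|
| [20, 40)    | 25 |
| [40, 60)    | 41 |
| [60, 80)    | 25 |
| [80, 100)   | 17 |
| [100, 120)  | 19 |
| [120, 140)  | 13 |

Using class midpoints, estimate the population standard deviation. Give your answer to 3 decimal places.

Midpoints: 30, 50, 70, 90, 110, 130
n = 140, Σfm = 9860, mean = 70.4286
Σfm² = 834800
Σf(m − x̄)² = Σfm² − (Σfm)²/n = 834800 − 9860²/140 = 140374.2857
Population variance = 140374.2857 / 140 = 1002.6735
Standard deviation = √1002.6735 = 31.6650

31.665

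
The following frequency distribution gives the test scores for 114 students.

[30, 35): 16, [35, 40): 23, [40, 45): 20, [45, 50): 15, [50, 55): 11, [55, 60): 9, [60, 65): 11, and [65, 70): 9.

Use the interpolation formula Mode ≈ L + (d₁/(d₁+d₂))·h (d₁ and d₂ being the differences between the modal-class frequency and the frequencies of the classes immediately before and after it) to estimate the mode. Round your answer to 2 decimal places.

38.50

Modal class: [35, 40) (highest frequency 23).
d₁ = 23 − 16 = 7, d₂ = 23 − 20 = 3
Mode ≈ 35 + (7/(7+3)) × 5 = 35 + 3.5000 = 38.5000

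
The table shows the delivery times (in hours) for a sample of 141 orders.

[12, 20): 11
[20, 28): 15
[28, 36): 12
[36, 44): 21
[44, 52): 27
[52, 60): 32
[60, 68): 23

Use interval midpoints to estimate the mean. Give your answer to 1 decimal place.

44.8

Midpoints: 16, 24, 32, 40, 48, 56, 64
Σfm = 11×16 + 15×24 + 12×32 + 21×40 + 27×48 + 32×56 + 23×64 = 6320
n = Σf = 141
Mean = 6320 / 141 = 44.8227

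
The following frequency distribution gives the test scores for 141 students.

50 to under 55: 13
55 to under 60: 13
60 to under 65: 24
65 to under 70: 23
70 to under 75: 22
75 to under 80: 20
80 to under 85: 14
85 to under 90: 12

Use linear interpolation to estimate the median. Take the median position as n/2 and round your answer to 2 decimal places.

Cumulative frequencies: 13, 26, 50, 73, 95, 115, 129, 141
n = 141; position = n/2 = 70.5.
This falls in the class 65 to under 70: L = 65, F = 50, f = 23, h = 5.
Median ≈ 65 + ((70.5 − 50) / 23) × 5 = 69.4565

69.46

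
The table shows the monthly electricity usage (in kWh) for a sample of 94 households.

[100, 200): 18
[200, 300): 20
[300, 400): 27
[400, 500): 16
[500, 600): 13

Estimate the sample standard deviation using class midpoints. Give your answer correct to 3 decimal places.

Midpoints: 150, 250, 350, 450, 550
n = 94, Σfm = 31500, mean = 335.1064
Σfm² = 12135000
Σf(m − x̄)² = Σfm² − (Σfm)²/n = 12135000 − 31500²/94 = 1579148.9362
Sample variance = 1579148.9362 / 93 = 16980.0961
Standard deviation = √16980.0961 = 130.3077

130.308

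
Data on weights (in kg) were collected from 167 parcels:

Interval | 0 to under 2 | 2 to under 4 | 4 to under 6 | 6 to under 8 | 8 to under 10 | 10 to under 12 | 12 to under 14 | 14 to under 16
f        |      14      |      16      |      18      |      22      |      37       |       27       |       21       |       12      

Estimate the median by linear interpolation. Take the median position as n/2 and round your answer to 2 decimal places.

8.73

Cumulative frequencies: 14, 30, 48, 70, 107, 134, 155, 167
n = 167; position = n/2 = 83.5.
This falls in the class 8 to under 10: L = 8, F = 70, f = 37, h = 2.
Median ≈ 8 + ((83.5 − 70) / 37) × 2 = 8.7297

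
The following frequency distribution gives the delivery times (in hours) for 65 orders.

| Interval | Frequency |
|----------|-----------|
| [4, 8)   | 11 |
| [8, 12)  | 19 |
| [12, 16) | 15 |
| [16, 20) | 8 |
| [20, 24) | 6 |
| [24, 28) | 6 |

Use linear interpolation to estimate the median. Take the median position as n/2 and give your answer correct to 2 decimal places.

12.67

Cumulative frequencies: 11, 30, 45, 53, 59, 65
n = 65; position = n/2 = 32.5.
This falls in the class [12, 16): L = 12, F = 30, f = 15, h = 4.
Median ≈ 12 + ((32.5 − 30) / 15) × 4 = 12.6667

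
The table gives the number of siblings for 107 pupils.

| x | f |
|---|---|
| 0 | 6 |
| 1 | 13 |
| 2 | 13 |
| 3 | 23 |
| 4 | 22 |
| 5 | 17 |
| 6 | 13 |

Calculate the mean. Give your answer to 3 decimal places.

Values: 0, 1, 2, 3, 4, 5, 6
Σfx = 6×0 + 13×1 + 13×2 + 23×3 + 22×4 + 17×5 + 13×6 = 359
n = Σf = 107
Mean = 359 / 107 = 3.3551

3.355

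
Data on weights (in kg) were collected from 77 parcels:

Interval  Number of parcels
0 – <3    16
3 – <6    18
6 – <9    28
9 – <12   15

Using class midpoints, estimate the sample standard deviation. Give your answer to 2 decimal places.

3.10

Midpoints: 1.5, 4.5, 7.5, 10.5
n = 77, Σfm = 472.5, mean = 6.1364
Σfm² = 3629.25
Σf(m − x̄)² = Σfm² − (Σfm)²/n = 3629.25 − 472.5²/77 = 729.8182
Sample variance = 729.8182 / 76 = 9.6029
Standard deviation = √9.6029 = 3.0988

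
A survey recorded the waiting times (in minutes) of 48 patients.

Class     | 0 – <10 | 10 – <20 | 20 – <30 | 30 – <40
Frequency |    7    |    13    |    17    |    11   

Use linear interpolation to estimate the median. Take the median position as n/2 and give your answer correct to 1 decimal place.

Cumulative frequencies: 7, 20, 37, 48
n = 48; position = n/2 = 24.
This falls in the class 20 – <30: L = 20, F = 20, f = 17, h = 10.
Median ≈ 20 + ((24 − 20) / 17) × 10 = 22.3529

22.4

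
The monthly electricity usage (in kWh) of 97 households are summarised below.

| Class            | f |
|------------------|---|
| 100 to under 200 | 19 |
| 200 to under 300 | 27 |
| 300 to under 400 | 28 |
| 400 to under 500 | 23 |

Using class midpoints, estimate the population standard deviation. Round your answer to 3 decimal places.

Midpoints: 150, 250, 350, 450
n = 97, Σfm = 29750, mean = 306.7010
Σfm² = 10202500
Σf(m − x̄)² = Σfm² − (Σfm)²/n = 10202500 − 29750²/97 = 1078144.3299
Population variance = 1078144.3299 / 97 = 11114.8900
Standard deviation = √11114.8900 = 105.4272

105.427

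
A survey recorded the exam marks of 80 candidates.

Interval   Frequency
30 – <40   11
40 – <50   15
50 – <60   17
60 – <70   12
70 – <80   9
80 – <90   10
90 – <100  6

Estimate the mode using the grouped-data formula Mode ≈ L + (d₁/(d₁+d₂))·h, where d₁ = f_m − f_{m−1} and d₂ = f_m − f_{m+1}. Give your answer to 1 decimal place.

52.9

Modal class: 50 – <60 (highest frequency 17).
d₁ = 17 − 15 = 2, d₂ = 17 − 12 = 5
Mode ≈ 50 + (2/(2+5)) × 10 = 50 + 2.8571 = 52.8571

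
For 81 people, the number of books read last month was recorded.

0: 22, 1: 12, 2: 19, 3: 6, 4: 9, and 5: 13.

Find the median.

2

Cumulative frequencies: 22, 34, 53, 59, 68, 81
n = 81, so the median is the value in position (n+1)/2 = 41.
Position 41 falls at value 2.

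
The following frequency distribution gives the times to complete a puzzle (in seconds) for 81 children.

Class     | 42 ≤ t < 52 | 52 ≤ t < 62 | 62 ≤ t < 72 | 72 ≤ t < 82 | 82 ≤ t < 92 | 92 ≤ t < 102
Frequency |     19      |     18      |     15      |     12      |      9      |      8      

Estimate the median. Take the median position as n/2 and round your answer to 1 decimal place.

Cumulative frequencies: 19, 37, 52, 64, 73, 81
n = 81; position = n/2 = 40.5.
This falls in the class 62 ≤ t < 72: L = 62, F = 37, f = 15, h = 10.
Median ≈ 62 + ((40.5 − 37) / 15) × 10 = 64.3333

64.3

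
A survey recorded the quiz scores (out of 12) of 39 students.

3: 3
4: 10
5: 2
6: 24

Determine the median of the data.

Cumulative frequencies: 3, 13, 15, 39
n = 39, so the median is the value in position (n+1)/2 = 20.
Position 20 falls at value 6.

6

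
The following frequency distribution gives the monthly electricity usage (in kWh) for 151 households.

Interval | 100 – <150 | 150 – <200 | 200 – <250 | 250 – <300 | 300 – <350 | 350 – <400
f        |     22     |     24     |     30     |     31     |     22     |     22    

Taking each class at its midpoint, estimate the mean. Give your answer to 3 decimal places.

249.172

Midpoints: 125, 175, 225, 275, 325, 375
Σfm = 22×125 + 24×175 + 30×225 + 31×275 + 22×325 + 22×375 = 37625
n = Σf = 151
Mean = 37625 / 151 = 249.1722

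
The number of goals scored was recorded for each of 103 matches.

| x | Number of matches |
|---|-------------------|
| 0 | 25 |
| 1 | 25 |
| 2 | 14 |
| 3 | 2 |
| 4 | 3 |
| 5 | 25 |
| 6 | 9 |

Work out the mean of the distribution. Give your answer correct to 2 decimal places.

Values: 0, 1, 2, 3, 4, 5, 6
Σfx = 25×0 + 25×1 + 14×2 + 2×3 + 3×4 + 25×5 + 9×6 = 250
n = Σf = 103
Mean = 250 / 103 = 2.4272

2.43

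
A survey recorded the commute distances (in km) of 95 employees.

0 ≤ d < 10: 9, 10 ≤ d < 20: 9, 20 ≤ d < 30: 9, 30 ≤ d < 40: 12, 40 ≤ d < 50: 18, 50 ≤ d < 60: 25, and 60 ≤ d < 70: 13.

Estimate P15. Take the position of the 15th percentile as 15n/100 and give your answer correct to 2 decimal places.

Cumulative frequencies: 9, 18, 27, 39, 57, 82, 95
n = 95; position = 15n/100 = 14.25.
This falls in the class 10 ≤ d < 20: L = 10, F = 9, f = 9, h = 10.
15th percentile ≈ 10 + ((14.25 − 9) / 9) × 10 = 15.8333

15.83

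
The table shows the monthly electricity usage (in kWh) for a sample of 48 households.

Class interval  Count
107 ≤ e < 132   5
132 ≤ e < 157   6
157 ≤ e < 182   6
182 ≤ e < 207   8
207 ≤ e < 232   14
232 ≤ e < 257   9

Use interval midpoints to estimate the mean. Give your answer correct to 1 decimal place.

Midpoints: 119.5, 144.5, 169.5, 194.5, 219.5, 244.5
Σfm = 5×119.5 + 6×144.5 + 6×169.5 + 8×194.5 + 14×219.5 + 9×244.5 = 9311
n = Σf = 48
Mean = 9311 / 48 = 193.9792

194.0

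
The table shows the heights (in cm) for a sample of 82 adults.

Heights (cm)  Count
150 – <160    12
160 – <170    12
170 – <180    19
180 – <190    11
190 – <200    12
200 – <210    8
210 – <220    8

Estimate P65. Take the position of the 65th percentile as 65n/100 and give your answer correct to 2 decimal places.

Cumulative frequencies: 12, 24, 43, 54, 66, 74, 82
n = 82; position = 65n/100 = 53.3.
This falls in the class 180 – <190: L = 180, F = 43, f = 11, h = 10.
65th percentile ≈ 180 + ((53.3 − 43) / 11) × 10 = 189.3636

189.36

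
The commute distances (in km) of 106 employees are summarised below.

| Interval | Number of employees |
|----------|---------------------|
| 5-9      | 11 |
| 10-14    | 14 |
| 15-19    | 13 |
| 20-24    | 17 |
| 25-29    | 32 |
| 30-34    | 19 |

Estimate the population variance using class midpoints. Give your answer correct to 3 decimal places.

65.059

Midpoints: 7, 12, 17, 22, 27, 32
n = 106, Σfm = 2312, mean = 21.8113
Σfm² = 57324
Σf(m − x̄)² = Σfm² − (Σfm)²/n = 57324 − 2312²/106 = 6896.2264
Population variance = 6896.2264 / 106 = 65.0587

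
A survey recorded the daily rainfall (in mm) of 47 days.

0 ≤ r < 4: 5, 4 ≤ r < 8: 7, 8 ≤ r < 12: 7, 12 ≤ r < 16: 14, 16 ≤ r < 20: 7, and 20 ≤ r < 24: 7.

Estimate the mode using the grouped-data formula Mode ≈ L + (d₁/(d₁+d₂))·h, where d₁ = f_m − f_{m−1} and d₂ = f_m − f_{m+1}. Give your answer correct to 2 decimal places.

Modal class: 12 ≤ r < 16 (highest frequency 14).
d₁ = 14 − 7 = 7, d₂ = 14 − 7 = 7
Mode ≈ 12 + (7/(7+7)) × 4 = 12 + 2.0000 = 14.0000

14.00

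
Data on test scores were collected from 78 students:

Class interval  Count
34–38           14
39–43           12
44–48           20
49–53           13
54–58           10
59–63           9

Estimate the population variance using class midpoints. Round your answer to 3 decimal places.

63.100

Midpoints: 36, 41, 46, 51, 56, 61
n = 78, Σfm = 3688, mean = 47.2821
Σfm² = 179298
Σf(m − x̄)² = Σfm² − (Σfm)²/n = 179298 − 3688²/78 = 4921.7949
Population variance = 4921.7949 / 78 = 63.0999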